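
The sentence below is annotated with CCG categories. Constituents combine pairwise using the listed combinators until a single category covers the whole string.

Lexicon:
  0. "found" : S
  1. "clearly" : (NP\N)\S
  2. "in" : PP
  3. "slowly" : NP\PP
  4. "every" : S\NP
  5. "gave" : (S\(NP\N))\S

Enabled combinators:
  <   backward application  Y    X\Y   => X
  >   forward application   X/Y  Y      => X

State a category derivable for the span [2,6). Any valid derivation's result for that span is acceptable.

[0,6] S   <
  [0,2] NP\N   <
    [0,1] "found" : S
    [1,2] "clearly" : (NP\N)\S
  [2,6] S\(NP\N)   <
    [2,5] S   <
      [2,4] NP   <
        [2,3] "in" : PP
        [3,4] "slowly" : NP\PP
      [4,5] "every" : S\NP
    [5,6] "gave" : (S\(NP\N))\S

S\(NP\N)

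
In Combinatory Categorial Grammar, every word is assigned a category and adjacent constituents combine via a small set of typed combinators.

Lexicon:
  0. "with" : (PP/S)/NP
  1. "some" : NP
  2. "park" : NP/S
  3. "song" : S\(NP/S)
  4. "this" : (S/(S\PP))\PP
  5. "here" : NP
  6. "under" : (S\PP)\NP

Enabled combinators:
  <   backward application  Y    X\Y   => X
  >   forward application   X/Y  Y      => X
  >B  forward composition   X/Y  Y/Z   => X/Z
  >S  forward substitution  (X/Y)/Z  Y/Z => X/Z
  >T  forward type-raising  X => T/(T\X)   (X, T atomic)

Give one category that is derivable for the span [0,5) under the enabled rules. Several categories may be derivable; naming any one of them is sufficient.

[0,7] S   >
  [0,5] S/(S\PP)   <
    [0,4] PP   >
      [0,2] PP/S   >
        [0,1] "with" : (PP/S)/NP
        [1,2] "some" : NP
      [2,4] S   <
        [2,3] "park" : NP/S
        [3,4] "song" : S\(NP/S)
    [4,5] "this" : (S/(S\PP))\PP
  [5,7] S\PP   <
    [5,6] "here" : NP
    [6,7] "under" : (S\PP)\NP

S/(S\PP)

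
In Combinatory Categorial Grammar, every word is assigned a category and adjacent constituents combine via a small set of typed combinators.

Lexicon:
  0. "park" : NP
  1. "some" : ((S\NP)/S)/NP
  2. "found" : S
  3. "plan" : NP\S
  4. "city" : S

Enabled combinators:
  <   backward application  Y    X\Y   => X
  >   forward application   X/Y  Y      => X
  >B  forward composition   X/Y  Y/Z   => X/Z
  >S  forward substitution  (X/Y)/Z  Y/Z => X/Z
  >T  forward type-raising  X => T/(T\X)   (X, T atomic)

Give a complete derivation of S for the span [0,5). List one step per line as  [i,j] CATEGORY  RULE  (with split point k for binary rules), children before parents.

[0,5] S   >
  [0,1] S/(S\NP)   >T
    [0,1] "park" : NP
  [1,5] S\NP   >
    [1,4] (S\NP)/S   >
      [1,2] "some" : ((S\NP)/S)/NP
      [2,4] NP   >
        [2,3] NP/(NP\S)   >T
          [2,3] "found" : S
        [3,4] "plan" : NP\S
    [4,5] "city" : S

[0,1] NP  lex  "park"
[0,1] S/(S\NP)  >T
[1,2] ((S\NP)/S)/NP  lex  "some"
[2,3] S  lex  "found"
[2,3] NP/(NP\S)  >T
[3,4] NP\S  lex  "plan"
[2,4] NP  >  k=3
[1,4] (S\NP)/S  >  k=2
[4,5] S  lex  "city"
[1,5] S\NP  >  k=4
[0,5] S  >  k=1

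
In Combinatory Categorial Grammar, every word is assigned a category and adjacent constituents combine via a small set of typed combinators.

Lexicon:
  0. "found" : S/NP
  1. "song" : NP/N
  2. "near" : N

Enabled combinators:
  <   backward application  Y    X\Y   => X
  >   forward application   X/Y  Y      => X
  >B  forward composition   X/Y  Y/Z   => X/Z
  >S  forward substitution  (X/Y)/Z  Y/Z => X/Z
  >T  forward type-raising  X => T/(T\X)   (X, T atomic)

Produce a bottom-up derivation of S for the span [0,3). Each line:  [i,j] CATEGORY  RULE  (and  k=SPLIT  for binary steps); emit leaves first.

[0,1] S/NP  lex  "found"
[1,2] NP/N  lex  "song"
[2,3] N  lex  "near"
[1,3] NP  >  k=2
[0,3] S  >  k=1

[0,3] S   >
  [0,1] "found" : S/NP
  [1,3] NP   >
    [1,2] "song" : NP/N
    [2,3] "near" : N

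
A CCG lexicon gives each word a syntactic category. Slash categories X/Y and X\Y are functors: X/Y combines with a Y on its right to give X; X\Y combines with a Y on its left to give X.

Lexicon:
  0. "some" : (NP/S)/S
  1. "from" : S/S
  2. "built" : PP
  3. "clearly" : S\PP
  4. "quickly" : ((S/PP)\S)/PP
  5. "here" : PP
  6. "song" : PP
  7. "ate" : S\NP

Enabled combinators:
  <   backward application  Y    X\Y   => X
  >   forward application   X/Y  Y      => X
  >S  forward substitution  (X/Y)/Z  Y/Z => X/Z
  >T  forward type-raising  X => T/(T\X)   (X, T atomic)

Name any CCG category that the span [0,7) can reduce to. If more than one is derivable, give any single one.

[0,8] S   <
  [0,7] NP   >
    [0,2] NP/S   >S
      [0,1] "some" : (NP/S)/S
      [1,2] "from" : S/S
    [2,7] S   >
      [2,6] S/PP   <
        [2,4] S   >
          [2,3] S/(S\PP)   >T
            [2,3] "built" : PP
          [3,4] "clearly" : S\PP
        [4,6] (S/PP)\S   >
          [4,5] "quickly" : ((S/PP)\S)/PP
          [5,6] "here" : PP
      [6,7] "song" : PP
  [7,8] "ate" : S\NP

NP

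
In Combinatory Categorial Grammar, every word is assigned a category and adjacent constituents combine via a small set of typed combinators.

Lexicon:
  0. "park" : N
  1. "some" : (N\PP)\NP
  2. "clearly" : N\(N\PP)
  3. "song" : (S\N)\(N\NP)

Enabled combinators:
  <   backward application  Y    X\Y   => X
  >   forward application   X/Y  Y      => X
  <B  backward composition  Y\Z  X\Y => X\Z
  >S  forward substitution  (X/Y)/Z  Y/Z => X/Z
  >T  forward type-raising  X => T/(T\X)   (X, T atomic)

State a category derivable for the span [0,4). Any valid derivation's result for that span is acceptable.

[0,4] S   >
  [0,1] S/(S\N)   >T
    [0,1] "park" : N
  [1,4] S\N   <
    [1,3] N\NP   <B
      [1,2] "some" : (N\PP)\NP
      [2,3] "clearly" : N\(N\PP)
    [3,4] "song" : (S\N)\(N\NP)

S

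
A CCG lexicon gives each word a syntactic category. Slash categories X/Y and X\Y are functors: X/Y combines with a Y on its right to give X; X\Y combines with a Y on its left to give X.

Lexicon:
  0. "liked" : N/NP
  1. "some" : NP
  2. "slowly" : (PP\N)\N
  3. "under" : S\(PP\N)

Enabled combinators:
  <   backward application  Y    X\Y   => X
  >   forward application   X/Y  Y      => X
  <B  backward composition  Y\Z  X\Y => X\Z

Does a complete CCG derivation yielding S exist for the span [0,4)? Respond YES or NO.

YES

[0,4] S   <
  [0,3] PP\N   <
    [0,2] N   >
      [0,1] "liked" : N/NP
      [1,2] "some" : NP
    [2,3] "slowly" : (PP\N)\N
  [3,4] "under" : S\(PP\N)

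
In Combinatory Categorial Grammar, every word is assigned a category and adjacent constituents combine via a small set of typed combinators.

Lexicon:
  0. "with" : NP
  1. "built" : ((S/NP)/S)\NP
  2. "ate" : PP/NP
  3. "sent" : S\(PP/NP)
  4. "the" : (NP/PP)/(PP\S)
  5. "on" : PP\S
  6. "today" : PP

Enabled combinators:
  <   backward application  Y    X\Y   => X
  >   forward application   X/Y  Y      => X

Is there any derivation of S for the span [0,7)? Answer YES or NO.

YES

[0,7] S   >
  [0,4] S/NP   >
    [0,2] (S/NP)/S   <
      [0,1] "with" : NP
      [1,2] "built" : ((S/NP)/S)\NP
    [2,4] S   <
      [2,3] "ate" : PP/NP
      [3,4] "sent" : S\(PP/NP)
  [4,7] NP   >
    [4,6] NP/PP   >
      [4,5] "the" : (NP/PP)/(PP\S)
      [5,6] "on" : PP\S
    [6,7] "today" : PP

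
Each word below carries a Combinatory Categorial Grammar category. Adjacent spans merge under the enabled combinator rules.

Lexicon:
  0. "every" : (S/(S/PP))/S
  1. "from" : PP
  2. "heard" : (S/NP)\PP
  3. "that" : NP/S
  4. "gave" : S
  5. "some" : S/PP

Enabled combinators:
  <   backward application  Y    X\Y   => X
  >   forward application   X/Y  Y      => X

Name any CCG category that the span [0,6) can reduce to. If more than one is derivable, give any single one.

S

[0,6] S   >
  [0,5] S/(S/PP)   >
    [0,1] "every" : (S/(S/PP))/S
    [1,5] S   >
      [1,3] S/NP   <
        [1,2] "from" : PP
        [2,3] "heard" : (S/NP)\PP
      [3,5] NP   >
        [3,4] "that" : NP/S
        [4,5] "gave" : S
  [5,6] "some" : S/PP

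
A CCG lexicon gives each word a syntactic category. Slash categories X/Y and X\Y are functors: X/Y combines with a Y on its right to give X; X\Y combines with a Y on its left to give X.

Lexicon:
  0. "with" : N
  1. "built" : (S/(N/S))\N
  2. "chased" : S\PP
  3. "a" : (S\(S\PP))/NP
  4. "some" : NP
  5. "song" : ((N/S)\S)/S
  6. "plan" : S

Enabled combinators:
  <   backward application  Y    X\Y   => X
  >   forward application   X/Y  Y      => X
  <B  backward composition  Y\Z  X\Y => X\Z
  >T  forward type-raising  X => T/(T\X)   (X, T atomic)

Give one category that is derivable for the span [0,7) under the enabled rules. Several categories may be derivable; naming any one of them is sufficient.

S

[0,7] S   >
  [0,2] S/(N/S)   <
    [0,1] "with" : N
    [1,2] "built" : (S/(N/S))\N
  [2,7] N/S   <
    [2,5] S   <
      [2,3] "chased" : S\PP
      [3,5] S\(S\PP)   >
        [3,4] "a" : (S\(S\PP))/NP
        [4,5] "some" : NP
    [5,7] (N/S)\S   >
      [5,6] "song" : ((N/S)\S)/S
      [6,7] "plan" : S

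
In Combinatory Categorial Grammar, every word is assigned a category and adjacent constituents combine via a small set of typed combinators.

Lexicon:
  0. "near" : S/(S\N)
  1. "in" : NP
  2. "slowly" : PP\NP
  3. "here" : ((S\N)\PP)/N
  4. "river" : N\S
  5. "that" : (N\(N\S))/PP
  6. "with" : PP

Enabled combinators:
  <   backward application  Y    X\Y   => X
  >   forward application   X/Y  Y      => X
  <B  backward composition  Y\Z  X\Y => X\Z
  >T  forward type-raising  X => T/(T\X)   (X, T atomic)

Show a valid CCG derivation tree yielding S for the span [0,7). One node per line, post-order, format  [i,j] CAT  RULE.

[0,7] S   >
  [0,1] "near" : S/(S\N)
  [1,7] S\N   <
    [1,3] PP   >
      [1,2] PP/(PP\NP)   >T
        [1,2] "in" : NP
      [2,3] "slowly" : PP\NP
    [3,7] (S\N)\PP   >
      [3,4] "here" : ((S\N)\PP)/N
      [4,7] N   <
        [4,5] "river" : N\S
        [5,7] N\(N\S)   >
          [5,6] "that" : (N\(N\S))/PP
          [6,7] "with" : PP

[0,1] S/(S\N)  lex  "near"
[1,2] NP  lex  "in"
[1,2] PP/(PP\NP)  >T
[2,3] PP\NP  lex  "slowly"
[1,3] PP  >  k=2
[3,4] ((S\N)\PP)/N  lex  "here"
[4,5] N\S  lex  "river"
[5,6] (N\(N\S))/PP  lex  "that"
[6,7] PP  lex  "with"
[5,7] N\(N\S)  >  k=6
[4,7] N  <  k=5
[3,7] (S\N)\PP  >  k=4
[1,7] S\N  <  k=3
[0,7] S  >  k=1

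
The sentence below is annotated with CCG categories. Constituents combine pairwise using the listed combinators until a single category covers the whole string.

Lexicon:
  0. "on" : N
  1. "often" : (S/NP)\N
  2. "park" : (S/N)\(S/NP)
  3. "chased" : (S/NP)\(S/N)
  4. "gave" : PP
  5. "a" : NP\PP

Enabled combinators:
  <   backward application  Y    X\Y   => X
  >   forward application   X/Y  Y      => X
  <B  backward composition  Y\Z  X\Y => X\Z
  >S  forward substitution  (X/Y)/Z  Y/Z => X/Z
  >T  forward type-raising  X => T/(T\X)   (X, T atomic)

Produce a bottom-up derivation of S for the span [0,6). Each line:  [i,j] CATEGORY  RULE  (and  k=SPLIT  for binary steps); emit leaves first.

[0,1] N  lex  "on"
[1,2] (S/NP)\N  lex  "often"
[0,2] S/NP  <  k=1
[2,3] (S/N)\(S/NP)  lex  "park"
[0,3] S/N  <  k=2
[3,4] (S/NP)\(S/N)  lex  "chased"
[0,4] S/NP  <  k=3
[4,5] PP  lex  "gave"
[4,5] NP/(NP\PP)  >T
[5,6] NP\PP  lex  "a"
[4,6] NP  >  k=5
[0,6] S  >  k=4

[0,6] S   >
  [0,4] S/NP   <
    [0,3] S/N   <
      [0,2] S/NP   <
        [0,1] "on" : N
        [1,2] "often" : (S/NP)\N
      [2,3] "park" : (S/N)\(S/NP)
    [3,4] "chased" : (S/NP)\(S/N)
  [4,6] NP   >
    [4,5] NP/(NP\PP)   >T
      [4,5] "gave" : PP
    [5,6] "a" : NP\PP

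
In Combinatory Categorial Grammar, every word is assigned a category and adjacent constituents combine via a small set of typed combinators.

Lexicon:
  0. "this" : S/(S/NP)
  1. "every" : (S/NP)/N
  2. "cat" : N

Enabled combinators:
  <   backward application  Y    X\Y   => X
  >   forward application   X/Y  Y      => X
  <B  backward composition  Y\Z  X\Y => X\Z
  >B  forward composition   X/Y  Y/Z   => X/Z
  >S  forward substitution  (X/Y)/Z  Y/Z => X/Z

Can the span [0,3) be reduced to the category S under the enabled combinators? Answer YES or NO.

YES

[0,3] S   >
  [0,1] "this" : S/(S/NP)
  [1,3] S/NP   >
    [1,2] "every" : (S/NP)/N
    [2,3] "cat" : N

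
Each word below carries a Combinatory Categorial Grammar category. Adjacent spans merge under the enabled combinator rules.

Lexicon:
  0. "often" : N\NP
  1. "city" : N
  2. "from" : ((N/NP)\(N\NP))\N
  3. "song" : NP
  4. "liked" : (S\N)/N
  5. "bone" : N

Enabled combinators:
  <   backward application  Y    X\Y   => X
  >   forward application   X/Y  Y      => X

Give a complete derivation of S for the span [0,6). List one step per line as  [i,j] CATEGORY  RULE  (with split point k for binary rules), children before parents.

[0,1] N\NP  lex  "often"
[1,2] N  lex  "city"
[2,3] ((N/NP)\(N\NP))\N  lex  "from"
[1,3] (N/NP)\(N\NP)  <  k=2
[0,3] N/NP  <  k=1
[3,4] NP  lex  "song"
[0,4] N  >  k=3
[4,5] (S\N)/N  lex  "liked"
[5,6] N  lex  "bone"
[4,6] S\N  >  k=5
[0,6] S  <  k=4

[0,6] S   <
  [0,4] N   >
    [0,3] N/NP   <
      [0,1] "often" : N\NP
      [1,3] (N/NP)\(N\NP)   <
        [1,2] "city" : N
        [2,3] "from" : ((N/NP)\(N\NP))\N
    [3,4] "song" : NP
  [4,6] S\N   >
    [4,5] "liked" : (S\N)/N
    [5,6] "bone" : N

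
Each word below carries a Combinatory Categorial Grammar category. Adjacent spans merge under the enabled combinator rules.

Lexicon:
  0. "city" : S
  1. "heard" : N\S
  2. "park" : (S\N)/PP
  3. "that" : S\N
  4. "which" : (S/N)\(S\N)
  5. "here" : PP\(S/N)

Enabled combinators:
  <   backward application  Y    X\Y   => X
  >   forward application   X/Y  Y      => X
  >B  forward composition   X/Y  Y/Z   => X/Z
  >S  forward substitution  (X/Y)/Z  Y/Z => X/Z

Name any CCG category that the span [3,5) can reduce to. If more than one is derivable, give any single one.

[0,6] S   <
  [0,2] N   <
    [0,1] "city" : S
    [1,2] "heard" : N\S
  [2,6] S\N   >
    [2,3] "park" : (S\N)/PP
    [3,6] PP   <
      [3,5] S/N   <
        [3,4] "that" : S\N
        [4,5] "which" : (S/N)\(S\N)
      [5,6] "here" : PP\(S/N)

S/N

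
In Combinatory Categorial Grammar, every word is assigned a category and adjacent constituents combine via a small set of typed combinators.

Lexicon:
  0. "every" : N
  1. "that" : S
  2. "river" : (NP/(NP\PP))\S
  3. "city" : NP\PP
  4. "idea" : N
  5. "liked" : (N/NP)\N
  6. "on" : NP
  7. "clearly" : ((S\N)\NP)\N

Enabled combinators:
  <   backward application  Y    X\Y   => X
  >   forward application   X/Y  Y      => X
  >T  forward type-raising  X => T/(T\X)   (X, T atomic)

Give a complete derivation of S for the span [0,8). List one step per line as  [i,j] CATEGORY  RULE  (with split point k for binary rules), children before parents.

[0,8] S   >
  [0,1] S/(S\N)   >T
    [0,1] "every" : N
  [1,8] S\N   <
    [1,4] NP   >
      [1,3] NP/(NP\PP)   <
        [1,2] "that" : S
        [2,3] "river" : (NP/(NP\PP))\S
      [3,4] "city" : NP\PP
    [4,8] (S\N)\NP   <
      [4,7] N   >
        [4,6] N/NP   <
          [4,5] "idea" : N
          [5,6] "liked" : (N/NP)\N
        [6,7] "on" : NP
      [7,8] "clearly" : ((S\N)\NP)\N

[0,1] N  lex  "every"
[0,1] S/(S\N)  >T
[1,2] S  lex  "that"
[2,3] (NP/(NP\PP))\S  lex  "river"
[1,3] NP/(NP\PP)  <  k=2
[3,4] NP\PP  lex  "city"
[1,4] NP  >  k=3
[4,5] N  lex  "idea"
[5,6] (N/NP)\N  lex  "liked"
[4,6] N/NP  <  k=5
[6,7] NP  lex  "on"
[4,7] N  >  k=6
[7,8] ((S\N)\NP)\N  lex  "clearly"
[4,8] (S\N)\NP  <  k=7
[1,8] S\N  <  k=4
[0,8] S  >  k=1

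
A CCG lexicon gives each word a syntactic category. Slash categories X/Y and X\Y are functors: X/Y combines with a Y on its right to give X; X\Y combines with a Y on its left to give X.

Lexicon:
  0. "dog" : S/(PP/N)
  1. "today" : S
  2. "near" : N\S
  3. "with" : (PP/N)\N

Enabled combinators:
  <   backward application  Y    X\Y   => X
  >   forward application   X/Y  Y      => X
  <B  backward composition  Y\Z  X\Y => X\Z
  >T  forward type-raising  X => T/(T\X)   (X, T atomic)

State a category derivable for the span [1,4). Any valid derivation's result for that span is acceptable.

[0,4] S   >
  [0,1] "dog" : S/(PP/N)
  [1,4] PP/N   <
    [1,3] N   <
      [1,2] "today" : S
      [2,3] "near" : N\S
    [3,4] "with" : (PP/N)\N

PP/N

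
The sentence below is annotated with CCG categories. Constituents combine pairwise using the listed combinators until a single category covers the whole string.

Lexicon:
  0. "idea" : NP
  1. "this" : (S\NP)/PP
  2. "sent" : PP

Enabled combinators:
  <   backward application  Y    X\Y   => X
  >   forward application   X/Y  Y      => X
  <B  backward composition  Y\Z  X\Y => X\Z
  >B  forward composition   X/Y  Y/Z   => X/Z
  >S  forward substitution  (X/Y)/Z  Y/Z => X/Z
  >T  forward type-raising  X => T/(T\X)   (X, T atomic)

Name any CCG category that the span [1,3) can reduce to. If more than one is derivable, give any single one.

[0,3] S   <
  [0,1] "idea" : NP
  [1,3] S\NP   >
    [1,2] "this" : (S\NP)/PP
    [2,3] "sent" : PP

S\NP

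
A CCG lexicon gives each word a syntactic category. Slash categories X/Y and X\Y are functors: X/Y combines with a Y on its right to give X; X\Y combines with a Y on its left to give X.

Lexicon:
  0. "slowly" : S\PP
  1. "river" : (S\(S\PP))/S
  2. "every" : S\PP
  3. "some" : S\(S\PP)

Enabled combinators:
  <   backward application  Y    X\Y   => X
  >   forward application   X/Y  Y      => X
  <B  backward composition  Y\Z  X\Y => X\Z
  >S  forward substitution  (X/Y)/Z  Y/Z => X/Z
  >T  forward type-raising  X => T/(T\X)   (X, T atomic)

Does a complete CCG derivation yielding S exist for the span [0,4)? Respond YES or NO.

YES

[0,4] S   <
  [0,1] "slowly" : S\PP
  [1,4] S\(S\PP)   >
    [1,2] "river" : (S\(S\PP))/S
    [2,4] S   <
      [2,3] "every" : S\PP
      [3,4] "some" : S\(S\PP)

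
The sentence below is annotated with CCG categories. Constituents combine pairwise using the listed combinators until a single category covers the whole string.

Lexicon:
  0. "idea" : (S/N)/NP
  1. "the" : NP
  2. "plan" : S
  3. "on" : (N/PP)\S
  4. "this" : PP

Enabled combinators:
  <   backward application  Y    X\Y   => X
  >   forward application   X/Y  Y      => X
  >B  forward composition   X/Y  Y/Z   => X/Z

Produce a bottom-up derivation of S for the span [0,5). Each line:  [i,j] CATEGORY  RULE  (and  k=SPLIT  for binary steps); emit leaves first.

[0,5] S   >
  [0,2] S/N   >
    [0,1] "idea" : (S/N)/NP
    [1,2] "the" : NP
  [2,5] N   >
    [2,4] N/PP   <
      [2,3] "plan" : S
      [3,4] "on" : (N/PP)\S
    [4,5] "this" : PP

[0,1] (S/N)/NP  lex  "idea"
[1,2] NP  lex  "the"
[0,2] S/N  >  k=1
[2,3] S  lex  "plan"
[3,4] (N/PP)\S  lex  "on"
[2,4] N/PP  <  k=3
[4,5] PP  lex  "this"
[2,5] N  >  k=4
[0,5] S  >  k=2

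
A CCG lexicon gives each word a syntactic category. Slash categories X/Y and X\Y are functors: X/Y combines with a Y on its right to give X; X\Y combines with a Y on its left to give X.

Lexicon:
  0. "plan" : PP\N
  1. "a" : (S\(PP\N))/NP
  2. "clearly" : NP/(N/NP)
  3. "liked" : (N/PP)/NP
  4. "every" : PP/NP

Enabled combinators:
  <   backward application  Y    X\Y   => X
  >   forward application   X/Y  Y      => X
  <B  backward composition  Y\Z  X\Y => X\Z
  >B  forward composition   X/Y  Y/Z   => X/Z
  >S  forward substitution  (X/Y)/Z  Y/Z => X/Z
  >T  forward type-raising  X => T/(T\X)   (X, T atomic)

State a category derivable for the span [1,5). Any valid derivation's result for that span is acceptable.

S\(PP\N)

[0,5] S   <
  [0,1] "plan" : PP\N
  [1,5] S\(PP\N)   >
    [1,2] "a" : (S\(PP\N))/NP
    [2,5] NP   >
      [2,3] "clearly" : NP/(N/NP)
      [3,5] N/NP   >S
        [3,4] "liked" : (N/PP)/NP
        [4,5] "every" : PP/NP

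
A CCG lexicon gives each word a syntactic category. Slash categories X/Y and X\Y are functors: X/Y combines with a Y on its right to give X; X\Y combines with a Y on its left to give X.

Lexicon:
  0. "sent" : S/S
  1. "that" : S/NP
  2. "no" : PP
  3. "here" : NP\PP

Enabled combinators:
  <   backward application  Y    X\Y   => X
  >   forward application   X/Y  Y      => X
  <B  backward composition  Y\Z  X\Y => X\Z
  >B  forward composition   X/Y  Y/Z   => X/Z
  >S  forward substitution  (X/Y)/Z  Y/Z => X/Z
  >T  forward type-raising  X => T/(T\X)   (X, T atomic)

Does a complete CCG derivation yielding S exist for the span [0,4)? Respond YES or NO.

YES

[0,4] S   >
  [0,2] S/NP   >B
    [0,1] "sent" : S/S
    [1,2] "that" : S/NP
  [2,4] NP   <
    [2,3] "no" : PP
    [3,4] "here" : NP\PP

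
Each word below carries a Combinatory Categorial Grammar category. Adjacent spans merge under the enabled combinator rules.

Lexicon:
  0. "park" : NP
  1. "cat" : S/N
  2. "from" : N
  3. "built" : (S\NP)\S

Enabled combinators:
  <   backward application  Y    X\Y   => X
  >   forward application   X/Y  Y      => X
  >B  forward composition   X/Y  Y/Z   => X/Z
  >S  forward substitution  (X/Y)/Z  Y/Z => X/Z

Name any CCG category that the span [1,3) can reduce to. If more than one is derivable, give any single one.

S

[0,4] S   <
  [0,1] "park" : NP
  [1,4] S\NP   <
    [1,3] S   >
      [1,2] "cat" : S/N
      [2,3] "from" : N
    [3,4] "built" : (S\NP)\S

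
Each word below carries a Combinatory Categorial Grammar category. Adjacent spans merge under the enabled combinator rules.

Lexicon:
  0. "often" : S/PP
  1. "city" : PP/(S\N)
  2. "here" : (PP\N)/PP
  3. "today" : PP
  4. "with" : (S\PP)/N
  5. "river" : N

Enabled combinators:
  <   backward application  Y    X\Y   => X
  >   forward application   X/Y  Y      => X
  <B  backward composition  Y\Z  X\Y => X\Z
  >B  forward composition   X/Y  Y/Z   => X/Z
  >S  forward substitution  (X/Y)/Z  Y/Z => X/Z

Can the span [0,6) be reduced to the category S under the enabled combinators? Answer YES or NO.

[0,6] S   >
  [0,1] "often" : S/PP
  [1,6] PP   >
    [1,2] "city" : PP/(S\N)
    [2,6] S\N   <B
      [2,4] PP\N   >
        [2,3] "here" : (PP\N)/PP
        [3,4] "today" : PP
      [4,6] S\PP   >
        [4,5] "with" : (S\PP)/N
        [5,6] "river" : N

YES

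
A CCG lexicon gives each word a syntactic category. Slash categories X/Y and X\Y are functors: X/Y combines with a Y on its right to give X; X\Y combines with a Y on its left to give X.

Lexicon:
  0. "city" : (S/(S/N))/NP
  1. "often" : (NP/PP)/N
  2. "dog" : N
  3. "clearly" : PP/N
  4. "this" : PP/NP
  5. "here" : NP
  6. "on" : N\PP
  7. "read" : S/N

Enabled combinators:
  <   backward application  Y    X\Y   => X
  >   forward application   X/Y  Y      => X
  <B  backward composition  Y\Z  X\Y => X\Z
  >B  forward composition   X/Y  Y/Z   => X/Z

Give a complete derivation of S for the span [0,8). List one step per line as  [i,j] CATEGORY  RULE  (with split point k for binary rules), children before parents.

[0,1] (S/(S/N))/NP  lex  "city"
[1,2] (NP/PP)/N  lex  "often"
[2,3] N  lex  "dog"
[1,3] NP/PP  >  k=2
[3,4] PP/N  lex  "clearly"
[1,4] NP/N  >B  k=3
[4,5] PP/NP  lex  "this"
[5,6] NP  lex  "here"
[4,6] PP  >  k=5
[6,7] N\PP  lex  "on"
[4,7] N  <  k=6
[1,7] NP  >  k=4
[0,7] S/(S/N)  >  k=1
[7,8] S/N  lex  "read"
[0,8] S  >  k=7

[0,8] S   >
  [0,7] S/(S/N)   >
    [0,1] "city" : (S/(S/N))/NP
    [1,7] NP   >
      [1,4] NP/N   >B
        [1,3] NP/PP   >
          [1,2] "often" : (NP/PP)/N
          [2,3] "dog" : N
        [3,4] "clearly" : PP/N
      [4,7] N   <
        [4,6] PP   >
          [4,5] "this" : PP/NP
          [5,6] "here" : NP
        [6,7] "on" : N\PP
  [7,8] "read" : S/N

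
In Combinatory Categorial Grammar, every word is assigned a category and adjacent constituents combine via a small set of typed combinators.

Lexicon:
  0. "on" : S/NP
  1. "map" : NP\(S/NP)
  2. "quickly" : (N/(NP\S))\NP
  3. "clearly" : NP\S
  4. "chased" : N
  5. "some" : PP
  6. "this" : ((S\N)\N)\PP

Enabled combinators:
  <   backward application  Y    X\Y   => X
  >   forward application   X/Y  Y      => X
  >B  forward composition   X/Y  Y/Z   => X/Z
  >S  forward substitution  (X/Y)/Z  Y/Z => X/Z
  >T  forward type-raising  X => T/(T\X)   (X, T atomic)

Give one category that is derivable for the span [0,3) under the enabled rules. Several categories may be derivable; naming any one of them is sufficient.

[0,7] S   <
  [0,4] N   >
    [0,3] N/(NP\S)   <
      [0,2] NP   <
        [0,1] "on" : S/NP
        [1,2] "map" : NP\(S/NP)
      [2,3] "quickly" : (N/(NP\S))\NP
    [3,4] "clearly" : NP\S
  [4,7] S\N   <
    [4,5] "chased" : N
    [5,7] (S\N)\N   <
      [5,6] "some" : PP
      [6,7] "this" : ((S\N)\N)\PP

N/(NP\S)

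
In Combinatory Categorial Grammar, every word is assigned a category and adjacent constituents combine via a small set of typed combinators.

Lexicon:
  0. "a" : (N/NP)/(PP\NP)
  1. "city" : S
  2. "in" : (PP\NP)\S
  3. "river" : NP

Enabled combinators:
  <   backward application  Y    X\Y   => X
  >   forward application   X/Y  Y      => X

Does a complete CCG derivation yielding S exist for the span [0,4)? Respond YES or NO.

(N/NP)/(PP\NP) S (PP\NP)\S NP
CKY chart[0,4] = {N}; S ∉ chart

NO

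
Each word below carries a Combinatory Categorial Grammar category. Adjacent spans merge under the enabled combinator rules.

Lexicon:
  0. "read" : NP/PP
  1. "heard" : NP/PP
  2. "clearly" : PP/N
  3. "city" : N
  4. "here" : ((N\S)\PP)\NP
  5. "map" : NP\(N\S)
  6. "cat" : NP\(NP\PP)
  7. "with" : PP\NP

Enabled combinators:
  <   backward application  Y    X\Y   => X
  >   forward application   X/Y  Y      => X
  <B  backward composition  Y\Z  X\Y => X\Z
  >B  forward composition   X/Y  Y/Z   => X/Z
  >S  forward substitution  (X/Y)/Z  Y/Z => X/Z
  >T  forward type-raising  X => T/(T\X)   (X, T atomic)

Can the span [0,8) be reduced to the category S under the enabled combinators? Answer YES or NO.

NP/PP NP/PP PP/N N ((N\S)\PP)\NP NP\(N\S) NP\(NP\PP) PP\NP
CKY chart[0,8] = {N/(N\NP), NP, NP/(NP\NP), NP/(PP\PP), PP/(PP\NP), S/(S\NP)}; S ∉ chart

NO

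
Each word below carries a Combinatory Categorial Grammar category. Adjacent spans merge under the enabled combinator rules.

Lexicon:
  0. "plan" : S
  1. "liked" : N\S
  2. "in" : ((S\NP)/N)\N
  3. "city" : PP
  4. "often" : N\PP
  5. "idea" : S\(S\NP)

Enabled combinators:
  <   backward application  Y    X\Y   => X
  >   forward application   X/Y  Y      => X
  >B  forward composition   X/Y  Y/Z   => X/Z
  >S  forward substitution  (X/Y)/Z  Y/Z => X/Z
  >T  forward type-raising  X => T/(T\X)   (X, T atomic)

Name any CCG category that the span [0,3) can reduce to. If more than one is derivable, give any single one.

[0,6] S   <
  [0,5] S\NP   >
    [0,3] (S\NP)/N   <
      [0,2] N   >
        [0,1] N/(N\S)   >T
          [0,1] "plan" : S
        [1,2] "liked" : N\S
      [2,3] "in" : ((S\NP)/N)\N
    [3,5] N   <
      [3,4] "city" : PP
      [4,5] "often" : N\PP
  [5,6] "idea" : S\(S\NP)

(S\NP)/N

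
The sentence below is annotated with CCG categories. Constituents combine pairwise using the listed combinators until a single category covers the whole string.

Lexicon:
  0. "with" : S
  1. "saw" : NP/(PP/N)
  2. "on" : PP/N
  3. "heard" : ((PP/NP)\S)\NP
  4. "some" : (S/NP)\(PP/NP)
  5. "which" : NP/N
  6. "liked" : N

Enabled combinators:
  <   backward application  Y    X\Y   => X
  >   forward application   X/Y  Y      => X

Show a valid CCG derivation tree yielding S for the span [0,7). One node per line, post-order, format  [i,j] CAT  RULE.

[0,7] S   >
  [0,5] S/NP   <
    [0,4] PP/NP   <
      [0,1] "with" : S
      [1,4] (PP/NP)\S   <
        [1,3] NP   >
          [1,2] "saw" : NP/(PP/N)
          [2,3] "on" : PP/N
        [3,4] "heard" : ((PP/NP)\S)\NP
    [4,5] "some" : (S/NP)\(PP/NP)
  [5,7] NP   >
    [5,6] "which" : NP/N
    [6,7] "liked" : N

[0,1] S  lex  "with"
[1,2] NP/(PP/N)  lex  "saw"
[2,3] PP/N  lex  "on"
[1,3] NP  >  k=2
[3,4] ((PP/NP)\S)\NP  lex  "heard"
[1,4] (PP/NP)\S  <  k=3
[0,4] PP/NP  <  k=1
[4,5] (S/NP)\(PP/NP)  lex  "some"
[0,5] S/NP  <  k=4
[5,6] NP/N  lex  "which"
[6,7] N  lex  "liked"
[5,7] NP  >  k=6
[0,7] S  >  k=5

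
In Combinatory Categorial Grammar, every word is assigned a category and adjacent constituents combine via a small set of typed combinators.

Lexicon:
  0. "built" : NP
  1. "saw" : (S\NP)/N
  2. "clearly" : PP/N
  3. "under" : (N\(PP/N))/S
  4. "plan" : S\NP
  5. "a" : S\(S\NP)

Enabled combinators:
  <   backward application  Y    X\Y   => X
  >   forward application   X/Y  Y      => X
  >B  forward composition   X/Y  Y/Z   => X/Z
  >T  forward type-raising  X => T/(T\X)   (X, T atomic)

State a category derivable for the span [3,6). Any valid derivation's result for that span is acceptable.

[0,6] S   <
  [0,1] "built" : NP
  [1,6] S\NP   >
    [1,2] "saw" : (S\NP)/N
    [2,6] N   <
      [2,3] "clearly" : PP/N
      [3,6] N\(PP/N)   >
        [3,4] "under" : (N\(PP/N))/S
        [4,6] S   <
          [4,5] "plan" : S\NP
          [5,6] "a" : S\(S\NP)

N\(PP/N)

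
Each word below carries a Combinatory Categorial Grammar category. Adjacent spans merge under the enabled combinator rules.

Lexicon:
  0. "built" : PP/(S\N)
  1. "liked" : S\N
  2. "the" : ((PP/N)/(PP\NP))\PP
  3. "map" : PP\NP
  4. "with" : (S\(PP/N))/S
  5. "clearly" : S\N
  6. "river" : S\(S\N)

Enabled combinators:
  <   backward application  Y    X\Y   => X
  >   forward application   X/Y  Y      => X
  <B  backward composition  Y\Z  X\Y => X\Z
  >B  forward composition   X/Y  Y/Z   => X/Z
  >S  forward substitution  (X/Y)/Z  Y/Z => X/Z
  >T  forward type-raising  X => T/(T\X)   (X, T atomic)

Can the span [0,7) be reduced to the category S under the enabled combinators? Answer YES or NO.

YES

[0,7] S   <
  [0,4] PP/N   >
    [0,3] (PP/N)/(PP\NP)   <
      [0,2] PP   >
        [0,1] "built" : PP/(S\N)
        [1,2] "liked" : S\N
      [2,3] "the" : ((PP/N)/(PP\NP))\PP
    [3,4] "map" : PP\NP
  [4,7] S\(PP/N)   >
    [4,5] "with" : (S\(PP/N))/S
    [5,7] S   <
      [5,6] "clearly" : S\N
      [6,7] "river" : S\(S\N)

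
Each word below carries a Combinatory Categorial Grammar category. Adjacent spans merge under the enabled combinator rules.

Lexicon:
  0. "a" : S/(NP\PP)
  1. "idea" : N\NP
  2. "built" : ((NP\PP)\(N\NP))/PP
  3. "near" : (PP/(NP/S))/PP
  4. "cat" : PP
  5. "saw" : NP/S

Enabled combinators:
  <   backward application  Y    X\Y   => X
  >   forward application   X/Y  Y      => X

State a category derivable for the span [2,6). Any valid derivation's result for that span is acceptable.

(NP\PP)\(N\NP)

[0,6] S   >
  [0,1] "a" : S/(NP\PP)
  [1,6] NP\PP   <
    [1,2] "idea" : N\NP
    [2,6] (NP\PP)\(N\NP)   >
      [2,3] "built" : ((NP\PP)\(N\NP))/PP
      [3,6] PP   >
        [3,5] PP/(NP/S)   >
          [3,4] "near" : (PP/(NP/S))/PP
          [4,5] "cat" : PP
        [5,6] "saw" : NP/S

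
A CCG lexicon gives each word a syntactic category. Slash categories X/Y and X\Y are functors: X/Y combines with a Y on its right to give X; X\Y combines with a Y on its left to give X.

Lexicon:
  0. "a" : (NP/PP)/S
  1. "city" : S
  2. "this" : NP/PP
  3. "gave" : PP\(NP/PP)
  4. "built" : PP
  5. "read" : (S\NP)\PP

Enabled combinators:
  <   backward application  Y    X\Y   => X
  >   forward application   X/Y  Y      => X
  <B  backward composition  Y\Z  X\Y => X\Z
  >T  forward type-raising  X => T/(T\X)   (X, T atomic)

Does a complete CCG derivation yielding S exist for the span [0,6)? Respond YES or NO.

[0,6] S   <
  [0,4] NP   >
    [0,2] NP/PP   >
      [0,1] "a" : (NP/PP)/S
      [1,2] "city" : S
    [2,4] PP   <
      [2,3] "this" : NP/PP
      [3,4] "gave" : PP\(NP/PP)
  [4,6] S\NP   <
    [4,5] "built" : PP
    [5,6] "read" : (S\NP)\PP

YES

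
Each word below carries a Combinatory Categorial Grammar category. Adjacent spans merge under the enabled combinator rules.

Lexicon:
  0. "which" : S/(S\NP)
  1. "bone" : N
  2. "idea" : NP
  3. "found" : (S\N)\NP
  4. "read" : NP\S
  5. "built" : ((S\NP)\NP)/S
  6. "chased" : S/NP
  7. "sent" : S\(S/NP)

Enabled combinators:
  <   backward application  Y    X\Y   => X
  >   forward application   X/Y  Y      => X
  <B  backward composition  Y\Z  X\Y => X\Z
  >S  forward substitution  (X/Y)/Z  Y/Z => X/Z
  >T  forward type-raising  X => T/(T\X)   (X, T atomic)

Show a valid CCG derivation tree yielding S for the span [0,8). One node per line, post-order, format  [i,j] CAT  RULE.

[0,1] S/(S\NP)  lex  "which"
[1,2] N  lex  "bone"
[2,3] NP  lex  "idea"
[3,4] (S\N)\NP  lex  "found"
[2,4] S\N  <  k=3
[1,4] S  <  k=2
[4,5] NP\S  lex  "read"
[1,5] NP  <  k=4
[5,6] ((S\NP)\NP)/S  lex  "built"
[6,7] S/NP  lex  "chased"
[7,8] S\(S/NP)  lex  "sent"
[6,8] S  <  k=7
[5,8] (S\NP)\NP  >  k=6
[1,8] S\NP  <  k=5
[0,8] S  >  k=1

[0,8] S   >
  [0,1] "which" : S/(S\NP)
  [1,8] S\NP   <
    [1,5] NP   <
      [1,4] S   <
        [1,2] "bone" : N
        [2,4] S\N   <
          [2,3] "idea" : NP
          [3,4] "found" : (S\N)\NP
      [4,5] "read" : NP\S
    [5,8] (S\NP)\NP   >
      [5,6] "built" : ((S\NP)\NP)/S
      [6,8] S   <
        [6,7] "chased" : S/NP
        [7,8] "sent" : S\(S/NP)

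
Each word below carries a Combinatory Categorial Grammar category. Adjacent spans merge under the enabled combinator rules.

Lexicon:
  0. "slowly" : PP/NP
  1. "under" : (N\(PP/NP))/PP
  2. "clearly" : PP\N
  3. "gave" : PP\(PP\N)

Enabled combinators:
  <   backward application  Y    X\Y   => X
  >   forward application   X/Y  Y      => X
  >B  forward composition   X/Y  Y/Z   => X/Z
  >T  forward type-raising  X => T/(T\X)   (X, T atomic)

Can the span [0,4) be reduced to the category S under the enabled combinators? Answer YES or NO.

PP/NP (N\(PP/NP))/PP PP\N PP\(PP\N)
CKY chart[0,4] = {N, N/(N\N), NP/(NP\N), PP/(PP\N), S/(S\N)}; S ∉ chart

NO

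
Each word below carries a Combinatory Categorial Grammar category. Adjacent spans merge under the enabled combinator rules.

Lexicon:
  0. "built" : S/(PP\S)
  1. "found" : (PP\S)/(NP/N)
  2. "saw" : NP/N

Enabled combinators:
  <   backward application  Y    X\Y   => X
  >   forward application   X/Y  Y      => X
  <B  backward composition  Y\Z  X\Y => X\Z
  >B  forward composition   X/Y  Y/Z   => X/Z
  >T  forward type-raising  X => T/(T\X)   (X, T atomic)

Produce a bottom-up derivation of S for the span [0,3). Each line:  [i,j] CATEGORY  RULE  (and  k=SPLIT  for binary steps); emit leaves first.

[0,1] S/(PP\S)  lex  "built"
[1,2] (PP\S)/(NP/N)  lex  "found"
[2,3] NP/N  lex  "saw"
[1,3] PP\S  >  k=2
[0,3] S  >  k=1

[0,3] S   >
  [0,1] "built" : S/(PP\S)
  [1,3] PP\S   >
    [1,2] "found" : (PP\S)/(NP/N)
    [2,3] "saw" : NP/N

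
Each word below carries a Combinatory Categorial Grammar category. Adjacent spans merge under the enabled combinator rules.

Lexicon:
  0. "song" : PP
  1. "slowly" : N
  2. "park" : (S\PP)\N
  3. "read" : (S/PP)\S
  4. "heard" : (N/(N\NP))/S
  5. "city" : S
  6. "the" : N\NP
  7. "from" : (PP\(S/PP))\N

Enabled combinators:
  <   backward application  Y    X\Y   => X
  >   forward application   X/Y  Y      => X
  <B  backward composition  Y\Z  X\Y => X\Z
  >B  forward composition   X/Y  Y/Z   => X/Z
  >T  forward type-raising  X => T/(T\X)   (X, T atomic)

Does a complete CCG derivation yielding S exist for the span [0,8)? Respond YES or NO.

NO

PP N (S\PP)\N (S/PP)\S (N/(N\NP))/S S N\NP (PP\(S/PP))\N
CKY chart[0,8] = {N/(N\PP), NP/(NP\PP), PP, PP/(PP\PP), S/(S\PP)}; S ∉ chart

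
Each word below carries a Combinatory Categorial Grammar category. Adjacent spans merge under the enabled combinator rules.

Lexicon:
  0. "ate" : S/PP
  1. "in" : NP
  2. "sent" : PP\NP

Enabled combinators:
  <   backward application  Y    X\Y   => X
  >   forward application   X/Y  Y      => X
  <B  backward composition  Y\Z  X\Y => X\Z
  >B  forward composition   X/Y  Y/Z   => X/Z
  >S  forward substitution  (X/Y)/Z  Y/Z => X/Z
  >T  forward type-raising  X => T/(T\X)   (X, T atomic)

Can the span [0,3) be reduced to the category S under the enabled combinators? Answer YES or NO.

YES

[0,3] S   >
  [0,1] "ate" : S/PP
  [1,3] PP   <
    [1,2] "in" : NP
    [2,3] "sent" : PP\NP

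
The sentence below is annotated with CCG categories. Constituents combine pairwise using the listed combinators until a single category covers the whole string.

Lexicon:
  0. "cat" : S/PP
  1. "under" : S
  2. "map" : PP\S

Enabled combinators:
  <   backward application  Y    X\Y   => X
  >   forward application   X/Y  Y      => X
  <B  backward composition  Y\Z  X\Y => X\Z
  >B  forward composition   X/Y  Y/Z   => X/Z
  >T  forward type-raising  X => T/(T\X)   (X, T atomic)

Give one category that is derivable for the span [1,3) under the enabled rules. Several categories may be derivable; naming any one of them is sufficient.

[0,3] S   >
  [0,1] "cat" : S/PP
  [1,3] PP   <
    [1,2] "under" : S
    [2,3] "map" : PP\S

PP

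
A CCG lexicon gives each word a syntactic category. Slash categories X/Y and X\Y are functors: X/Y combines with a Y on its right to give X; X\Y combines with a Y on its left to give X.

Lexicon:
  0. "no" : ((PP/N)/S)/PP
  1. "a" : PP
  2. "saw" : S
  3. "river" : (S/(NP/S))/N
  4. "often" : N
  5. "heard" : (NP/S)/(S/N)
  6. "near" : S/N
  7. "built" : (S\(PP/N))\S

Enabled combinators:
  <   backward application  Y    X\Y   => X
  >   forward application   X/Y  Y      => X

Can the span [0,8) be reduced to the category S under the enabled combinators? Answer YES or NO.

[0,8] S   <
  [0,3] PP/N   >
    [0,2] (PP/N)/S   >
      [0,1] "no" : ((PP/N)/S)/PP
      [1,2] "a" : PP
    [2,3] "saw" : S
  [3,8] S\(PP/N)   <
    [3,7] S   >
      [3,5] S/(NP/S)   >
        [3,4] "river" : (S/(NP/S))/N
        [4,5] "often" : N
      [5,7] NP/S   >
        [5,6] "heard" : (NP/S)/(S/N)
        [6,7] "near" : S/N
    [7,8] "built" : (S\(PP/N))\S

YES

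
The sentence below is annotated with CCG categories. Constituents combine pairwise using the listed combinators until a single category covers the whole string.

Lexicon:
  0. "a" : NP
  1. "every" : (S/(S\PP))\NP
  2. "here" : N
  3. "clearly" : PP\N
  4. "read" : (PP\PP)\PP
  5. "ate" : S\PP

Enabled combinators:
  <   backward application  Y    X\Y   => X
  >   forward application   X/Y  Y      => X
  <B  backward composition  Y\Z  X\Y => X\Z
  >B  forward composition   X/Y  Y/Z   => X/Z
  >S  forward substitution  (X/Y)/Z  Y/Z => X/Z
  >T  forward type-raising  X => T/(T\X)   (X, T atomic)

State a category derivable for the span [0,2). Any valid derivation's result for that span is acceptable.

[0,6] S   >
  [0,2] S/(S\PP)   <
    [0,1] "a" : NP
    [1,2] "every" : (S/(S\PP))\NP
  [2,6] S\PP   <B
    [2,5] PP\PP   <
      [2,4] PP   >
        [2,3] PP/(PP\N)   >T
          [2,3] "here" : N
        [3,4] "clearly" : PP\N
      [4,5] "read" : (PP\PP)\PP
    [5,6] "ate" : S\PP

S/(S\PP)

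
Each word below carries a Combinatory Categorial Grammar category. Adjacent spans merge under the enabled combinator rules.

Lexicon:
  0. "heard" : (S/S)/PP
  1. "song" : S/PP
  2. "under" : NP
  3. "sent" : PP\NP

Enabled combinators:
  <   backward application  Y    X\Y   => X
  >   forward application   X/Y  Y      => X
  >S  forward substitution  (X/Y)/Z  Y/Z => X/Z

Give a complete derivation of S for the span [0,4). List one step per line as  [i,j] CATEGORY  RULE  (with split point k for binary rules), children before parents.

[0,1] (S/S)/PP  lex  "heard"
[1,2] S/PP  lex  "song"
[0,2] S/PP  >S  k=1
[2,3] NP  lex  "under"
[3,4] PP\NP  lex  "sent"
[2,4] PP  <  k=3
[0,4] S  >  k=2

[0,4] S   >
  [0,2] S/PP   >S
    [0,1] "heard" : (S/S)/PP
    [1,2] "song" : S/PP
  [2,4] PP   <
    [2,3] "under" : NP
    [3,4] "sent" : PP\NP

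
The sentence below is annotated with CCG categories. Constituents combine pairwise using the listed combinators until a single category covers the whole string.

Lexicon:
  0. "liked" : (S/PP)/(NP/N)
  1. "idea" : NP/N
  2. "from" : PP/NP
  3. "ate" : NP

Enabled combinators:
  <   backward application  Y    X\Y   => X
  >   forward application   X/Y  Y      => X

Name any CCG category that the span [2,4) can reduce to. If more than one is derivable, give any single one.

[0,4] S   >
  [0,2] S/PP   >
    [0,1] "liked" : (S/PP)/(NP/N)
    [1,2] "idea" : NP/N
  [2,4] PP   >
    [2,3] "from" : PP/NP
    [3,4] "ate" : NP

PP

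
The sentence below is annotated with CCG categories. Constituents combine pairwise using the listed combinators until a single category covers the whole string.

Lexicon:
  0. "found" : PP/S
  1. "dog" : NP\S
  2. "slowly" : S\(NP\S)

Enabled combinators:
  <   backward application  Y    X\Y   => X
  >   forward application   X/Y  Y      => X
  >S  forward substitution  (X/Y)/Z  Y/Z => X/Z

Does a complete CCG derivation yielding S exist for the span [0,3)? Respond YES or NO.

NO

PP/S NP\S S\(NP\S)
CKY chart[0,3] = {PP}; S ∉ chart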